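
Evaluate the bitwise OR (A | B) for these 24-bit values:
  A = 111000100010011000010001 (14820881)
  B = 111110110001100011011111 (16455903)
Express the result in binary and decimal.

Apply | to each column (1 where either bit is 1):
  111000100010011000010001
| 111110110001100011011111
--------------------------
  111110110011111011011111

Answer: 111110110011111011011111 (16465631)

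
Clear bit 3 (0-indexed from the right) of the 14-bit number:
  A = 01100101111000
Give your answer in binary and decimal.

Mask = ~(1 << 3) = 11111111110111
Bit 3 of A is 1, so AND-ing with the mask clears it to 0.
  01100101111000
& 11111111110111
----------------
  01100101110000

Answer: 01100101110000 (6512)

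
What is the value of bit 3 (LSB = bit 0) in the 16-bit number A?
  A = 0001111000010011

Bit 3 is the 4th from the right.
  0001111000010011
              ^
That bit is 0.

Answer: 0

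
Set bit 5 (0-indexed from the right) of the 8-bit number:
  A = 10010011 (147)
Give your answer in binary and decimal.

Mask = 1 << 5 = 00100000
Bit 5 of A is 0, so OR-ing with the mask flips it to 1.
  10010011
| 00100000
----------
  10110011

Answer: 10110011 (179)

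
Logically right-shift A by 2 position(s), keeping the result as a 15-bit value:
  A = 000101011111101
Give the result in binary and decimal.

Logical shift right by 2: drop the bottom 2 bit(s), prepend 2 zero(s) on the left.
  000101011111101  ->  keep [0001010111111], discard [01], prepend 00
= 000001010111111

Answer: 000001010111111 (703)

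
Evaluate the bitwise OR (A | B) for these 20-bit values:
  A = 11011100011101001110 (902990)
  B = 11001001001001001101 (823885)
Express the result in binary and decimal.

Apply | to each column (1 where either bit is 1):
  11011100011101001110
| 11001001001001001101
----------------------
  11011101011101001111

Answer: 11011101011101001111 (907087)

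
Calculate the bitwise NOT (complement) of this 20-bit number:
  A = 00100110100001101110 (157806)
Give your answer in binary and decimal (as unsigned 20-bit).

Flip each bit (0->1, 1->0):
  00100110100001101110
  11011001011110010001

Answer: 11011001011110010001 (890769)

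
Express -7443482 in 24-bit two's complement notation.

1. Binary of +7443482:  011100011001010000011010
2. Invert bits:     100011100110101111100101
3. Add 1:           100011100110101111100110

Answer: 100011100110101111100110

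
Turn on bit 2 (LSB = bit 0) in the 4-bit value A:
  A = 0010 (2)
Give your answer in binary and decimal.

Mask = 1 << 2 = 0100
Bit 2 of A is 0, so OR-ing with the mask flips it to 1.
  0010
| 0100
------
  0110

Answer: 0110 (6)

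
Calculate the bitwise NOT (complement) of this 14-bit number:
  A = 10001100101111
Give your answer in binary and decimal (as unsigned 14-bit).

Flip each bit (0->1, 1->0):
  10001100101111
  01110011010000

Answer: 01110011010000 (7376)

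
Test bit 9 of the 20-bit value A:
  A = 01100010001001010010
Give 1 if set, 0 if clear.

Bit 9 is the 10th from the right.
  01100010001001010010
            ^
That bit is 1.

Answer: 1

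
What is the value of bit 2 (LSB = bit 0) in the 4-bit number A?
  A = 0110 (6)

Bit 2 is the 3rd from the right.
  0110
   ^
That bit is 1.

Answer: 1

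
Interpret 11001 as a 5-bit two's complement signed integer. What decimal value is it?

MSB is 1, so the value is negative. Find the magnitude:
1. Invert bits:  00110
2. Add 1:        00111  = 7
3. Apply sign:   -7

Answer: -7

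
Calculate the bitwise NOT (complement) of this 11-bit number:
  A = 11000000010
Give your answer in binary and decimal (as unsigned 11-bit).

Flip each bit (0->1, 1->0):
  11000000010
  00111111101

Answer: 00111111101 (509)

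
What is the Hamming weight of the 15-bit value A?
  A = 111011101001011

111011101001011
1-bits at positions (from bit 0 = LSB): 0, 1, 3, 6, 8, 9, 10, 12, 13, 14
Count = 10

Answer: 10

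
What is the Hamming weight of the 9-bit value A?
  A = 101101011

101101011
1-bits at positions (from bit 0 = LSB): 0, 1, 3, 5, 6, 8
Count = 6

Answer: 6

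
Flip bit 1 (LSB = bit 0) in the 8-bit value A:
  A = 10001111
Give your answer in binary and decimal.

Mask = 1 << 1 = 00000010
Bit 1 of A is 1; XOR with the mask flips it to 0.
  10001111
^ 00000010
----------
  10001101

Answer: 10001101 (141)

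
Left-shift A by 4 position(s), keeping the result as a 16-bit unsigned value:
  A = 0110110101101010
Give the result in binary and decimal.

Shift left by 4: drop the top 4 bit(s), append 4 zero(s) on the right.
  0110110101101010  ->  discard [0110], keep [110101101010], append 0000
= 1101011010100000

Answer: 1101011010100000 (54944)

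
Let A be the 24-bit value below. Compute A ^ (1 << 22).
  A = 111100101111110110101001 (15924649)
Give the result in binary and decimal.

Mask = 1 << 22 = 010000000000000000000000
Bit 22 of A is 1; XOR with the mask flips it to 0.
  111100101111110110101001
^ 010000000000000000000000
--------------------------
  101100101111110110101001

Answer: 101100101111110110101001 (11730345)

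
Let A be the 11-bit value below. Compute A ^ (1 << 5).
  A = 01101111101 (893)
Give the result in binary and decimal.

Mask = 1 << 5 = 00000100000
Bit 5 of A is 1; XOR with the mask flips it to 0.
  01101111101
^ 00000100000
-------------
  01101011101

Answer: 01101011101 (861)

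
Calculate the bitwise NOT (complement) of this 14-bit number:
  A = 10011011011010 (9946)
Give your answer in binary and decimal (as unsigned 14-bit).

Flip each bit (0->1, 1->0):
  10011011011010
  01100100100101

Answer: 01100100100101 (6437)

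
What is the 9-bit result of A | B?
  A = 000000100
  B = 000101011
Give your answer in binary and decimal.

Apply | to each column (1 where either bit is 1):
  000000100
| 000101011
-----------
  000101111

Answer: 000101111 (47)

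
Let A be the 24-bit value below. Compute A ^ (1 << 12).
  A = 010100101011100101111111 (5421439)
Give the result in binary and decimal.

Mask = 1 << 12 = 000000000001000000000000
Bit 12 of A is 1; XOR with the mask flips it to 0.
  010100101011100101111111
^ 000000000001000000000000
--------------------------
  010100101010100101111111

Answer: 010100101010100101111111 (5417343)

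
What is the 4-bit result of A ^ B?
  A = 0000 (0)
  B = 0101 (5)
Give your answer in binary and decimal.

Apply ^ to each column (1 where bits differ):
  0000
^ 0101
------
  0101

Answer: 0101 (5)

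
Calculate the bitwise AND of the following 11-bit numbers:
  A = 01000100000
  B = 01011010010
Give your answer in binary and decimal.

Apply & to each column (1 only where both bits are 1):
  01000100000
& 01011010010
-------------
  01000000000

Answer: 01000000000 (512)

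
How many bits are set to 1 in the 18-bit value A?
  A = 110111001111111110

110111001111111110
1-bits at positions (from bit 0 = LSB): 1, 2, 3, 4, 5, 6, 7, 8, 9, 12, 13, 14, 16, 17
Count = 14

Answer: 14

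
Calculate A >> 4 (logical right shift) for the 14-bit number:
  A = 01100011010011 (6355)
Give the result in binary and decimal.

Logical shift right by 4: drop the bottom 4 bit(s), prepend 4 zero(s) on the left.
  01100011010011  ->  keep [0110001101], discard [0011], prepend 0000
= 00000110001101

Answer: 00000110001101 (397)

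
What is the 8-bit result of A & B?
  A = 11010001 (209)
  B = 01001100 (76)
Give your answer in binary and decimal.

Apply & to each column (1 only where both bits are 1):
  11010001
& 01001100
----------
  01000000

Answer: 01000000 (64)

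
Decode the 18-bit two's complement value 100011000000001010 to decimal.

MSB is 1, so the value is negative. Find the magnitude:
1. Invert bits:  011100111111110101
2. Add 1:        011100111111110110  = 118774
3. Apply sign:   -118774

Answer: -118774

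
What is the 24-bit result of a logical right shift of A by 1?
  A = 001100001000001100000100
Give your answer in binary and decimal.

Logical shift right by 1: drop the bottom 1 bit(s), prepend 1 zero(s) on the left.
  001100001000001100000100  ->  keep [00110000100000110000010], discard [0], prepend 0
= 000110000100000110000010

Answer: 000110000100000110000010 (1589634)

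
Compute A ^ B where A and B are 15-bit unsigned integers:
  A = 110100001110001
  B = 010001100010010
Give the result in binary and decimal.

Apply ^ to each column (1 where bits differ):
  110100001110001
^ 010001100010010
-----------------
  100101101100011

Answer: 100101101100011 (19299)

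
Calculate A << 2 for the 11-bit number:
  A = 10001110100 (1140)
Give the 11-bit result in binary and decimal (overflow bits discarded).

Shift left by 2: drop the top 2 bit(s), append 2 zero(s) on the right.
  10001110100  ->  discard [10], keep [001110100], append 00
= 00111010000

Answer: 00111010000 (464)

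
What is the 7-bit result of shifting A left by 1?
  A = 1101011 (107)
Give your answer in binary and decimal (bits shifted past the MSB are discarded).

Shift left by 1: drop the top 1 bit(s), append 1 zero(s) on the right.
  1101011  ->  discard [1], keep [101011], append 0
= 1010110

Answer: 1010110 (86)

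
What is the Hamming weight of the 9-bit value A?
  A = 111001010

111001010
1-bits at positions (from bit 0 = LSB): 1, 3, 6, 7, 8
Count = 5

Answer: 5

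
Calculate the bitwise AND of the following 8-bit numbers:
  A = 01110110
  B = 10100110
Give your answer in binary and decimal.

Apply & to each column (1 only where both bits are 1):
  01110110
& 10100110
----------
  00100110

Answer: 00100110 (38)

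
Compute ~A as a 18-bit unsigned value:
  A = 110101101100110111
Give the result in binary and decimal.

Flip each bit (0->1, 1->0):
  110101101100110111
  001010010011001000

Answer: 001010010011001000 (42184)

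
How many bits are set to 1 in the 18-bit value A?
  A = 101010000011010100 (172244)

101010000011010100
1-bits at positions (from bit 0 = LSB): 2, 4, 6, 7, 13, 15, 17
Count = 7

Answer: 7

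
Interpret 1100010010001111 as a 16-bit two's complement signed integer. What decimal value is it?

MSB is 1, so the value is negative. Find the magnitude:
1. Invert bits:  0011101101110000
2. Add 1:        0011101101110001  = 15217
3. Apply sign:   -15217

Answer: -15217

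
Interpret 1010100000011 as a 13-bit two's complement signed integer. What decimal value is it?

MSB is 1, so the value is negative. Find the magnitude:
1. Invert bits:  0101011111100
2. Add 1:        0101011111101  = 2813
3. Apply sign:   -2813

Answer: -2813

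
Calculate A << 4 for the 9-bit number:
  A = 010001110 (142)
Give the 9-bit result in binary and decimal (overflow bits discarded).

Shift left by 4: drop the top 4 bit(s), append 4 zero(s) on the right.
  010001110  ->  discard [0100], keep [01110], append 0000
= 011100000

Answer: 011100000 (224)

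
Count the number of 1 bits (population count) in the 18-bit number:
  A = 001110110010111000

001110110010111000
1-bits at positions (from bit 0 = LSB): 3, 4, 5, 7, 10, 11, 13, 14, 15
Count = 9

Answer: 9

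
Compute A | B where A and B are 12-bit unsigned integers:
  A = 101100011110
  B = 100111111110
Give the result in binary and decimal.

Apply | to each column (1 where either bit is 1):
  101100011110
| 100111111110
--------------
  101111111110

Answer: 101111111110 (3070)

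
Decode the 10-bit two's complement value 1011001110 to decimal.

MSB is 1, so the value is negative. Find the magnitude:
1. Invert bits:  0100110001
2. Add 1:        0100110010  = 306
3. Apply sign:   -306

Answer: -306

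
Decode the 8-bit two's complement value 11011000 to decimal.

MSB is 1, so the value is negative. Find the magnitude:
1. Invert bits:  00100111
2. Add 1:        00101000  = 40
3. Apply sign:   -40

Answer: -40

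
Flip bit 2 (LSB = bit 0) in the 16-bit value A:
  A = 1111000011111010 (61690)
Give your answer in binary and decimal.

Mask = 1 << 2 = 0000000000000100
Bit 2 of A is 0; XOR with the mask flips it to 1.
  1111000011111010
^ 0000000000000100
------------------
  1111000011111110

Answer: 1111000011111110 (61694)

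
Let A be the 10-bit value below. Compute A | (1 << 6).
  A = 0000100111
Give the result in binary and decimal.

Mask = 1 << 6 = 0001000000
Bit 6 of A is 0, so OR-ing with the mask flips it to 1.
  0000100111
| 0001000000
------------
  0001100111

Answer: 0001100111 (103)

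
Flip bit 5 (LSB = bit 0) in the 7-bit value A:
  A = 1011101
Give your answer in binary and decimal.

Mask = 1 << 5 = 0100000
Bit 5 of A is 0; XOR with the mask flips it to 1.
  1011101
^ 0100000
---------
  1111101

Answer: 1111101 (125)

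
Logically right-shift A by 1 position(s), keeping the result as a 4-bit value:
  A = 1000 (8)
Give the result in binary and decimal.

Logical shift right by 1: drop the bottom 1 bit(s), prepend 1 zero(s) on the left.
  1000  ->  keep [100], discard [0], prepend 0
= 0100

Answer: 0100 (4)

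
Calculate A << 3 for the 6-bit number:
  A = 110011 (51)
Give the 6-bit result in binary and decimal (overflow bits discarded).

Shift left by 3: drop the top 3 bit(s), append 3 zero(s) on the right.
  110011  ->  discard [110], keep [011], append 000
= 011000

Answer: 011000 (24)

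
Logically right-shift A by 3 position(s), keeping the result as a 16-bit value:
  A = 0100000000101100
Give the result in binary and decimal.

Logical shift right by 3: drop the bottom 3 bit(s), prepend 3 zero(s) on the left.
  0100000000101100  ->  keep [0100000000101], discard [100], prepend 000
= 0000100000000101

Answer: 0000100000000101 (2053)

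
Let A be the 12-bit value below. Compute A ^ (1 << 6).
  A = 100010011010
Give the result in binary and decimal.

Mask = 1 << 6 = 000001000000
Bit 6 of A is 0; XOR with the mask flips it to 1.
  100010011010
^ 000001000000
--------------
  100011011010

Answer: 100011011010 (2266)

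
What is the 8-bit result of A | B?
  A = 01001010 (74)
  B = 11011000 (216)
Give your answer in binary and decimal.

Apply | to each column (1 where either bit is 1):
  01001010
| 11011000
----------
  11011010

Answer: 11011010 (218)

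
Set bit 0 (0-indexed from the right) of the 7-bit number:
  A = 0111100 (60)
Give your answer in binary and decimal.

Mask = 1 << 0 = 0000001
Bit 0 of A is 0, so OR-ing with the mask flips it to 1.
  0111100
| 0000001
---------
  0111101

Answer: 0111101 (61)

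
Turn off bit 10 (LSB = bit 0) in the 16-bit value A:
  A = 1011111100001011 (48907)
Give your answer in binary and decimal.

Mask = ~(1 << 10) = 1111101111111111
Bit 10 of A is 1, so AND-ing with the mask clears it to 0.
  1011111100001011
& 1111101111111111
------------------
  1011101100001011

Answer: 1011101100001011 (47883)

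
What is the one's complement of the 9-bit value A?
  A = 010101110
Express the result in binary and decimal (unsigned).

Flip each bit (0->1, 1->0):
  010101110
  101010001

Answer: 101010001 (337)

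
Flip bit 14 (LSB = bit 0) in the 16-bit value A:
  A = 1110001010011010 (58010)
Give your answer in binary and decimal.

Mask = 1 << 14 = 0100000000000000
Bit 14 of A is 1; XOR with the mask flips it to 0.
  1110001010011010
^ 0100000000000000
------------------
  1010001010011010

Answer: 1010001010011010 (41626)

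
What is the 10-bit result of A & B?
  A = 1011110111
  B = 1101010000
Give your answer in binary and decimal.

Apply & to each column (1 only where both bits are 1):
  1011110111
& 1101010000
------------
  1001010000

Answer: 1001010000 (592)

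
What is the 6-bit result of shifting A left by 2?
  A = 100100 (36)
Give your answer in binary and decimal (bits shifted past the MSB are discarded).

Shift left by 2: drop the top 2 bit(s), append 2 zero(s) on the right.
  100100  ->  discard [10], keep [0100], append 00
= 010000

Answer: 010000 (16)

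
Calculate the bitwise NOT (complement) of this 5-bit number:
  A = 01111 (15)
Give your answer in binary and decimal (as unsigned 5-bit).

Flip each bit (0->1, 1->0):
  01111
  10000

Answer: 10000 (16)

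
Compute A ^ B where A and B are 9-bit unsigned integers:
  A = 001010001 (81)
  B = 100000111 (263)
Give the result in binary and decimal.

Apply ^ to each column (1 where bits differ):
  001010001
^ 100000111
-----------
  101010110

Answer: 101010110 (342)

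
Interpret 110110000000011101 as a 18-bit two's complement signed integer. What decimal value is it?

MSB is 1, so the value is negative. Find the magnitude:
1. Invert bits:  001001111111100010
2. Add 1:        001001111111100011  = 40931
3. Apply sign:   -40931

Answer: -40931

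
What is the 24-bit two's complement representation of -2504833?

1. Binary of +2504833:  001001100011100010000001
2. Invert bits:     110110011100011101111110
3. Add 1:           110110011100011101111111

Answer: 110110011100011101111111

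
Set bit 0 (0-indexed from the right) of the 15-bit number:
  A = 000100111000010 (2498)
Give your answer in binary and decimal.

Mask = 1 << 0 = 000000000000001
Bit 0 of A is 0, so OR-ing with the mask flips it to 1.
  000100111000010
| 000000000000001
-----------------
  000100111000011

Answer: 000100111000011 (2499)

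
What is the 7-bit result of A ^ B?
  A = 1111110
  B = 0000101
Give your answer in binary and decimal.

Apply ^ to each column (1 where bits differ):
  1111110
^ 0000101
---------
  1111011

Answer: 1111011 (123)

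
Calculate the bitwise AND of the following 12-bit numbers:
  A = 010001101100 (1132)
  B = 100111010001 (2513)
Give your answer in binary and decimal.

Apply & to each column (1 only where both bits are 1):
  010001101100
& 100111010001
--------------
  000001000000

Answer: 000001000000 (64)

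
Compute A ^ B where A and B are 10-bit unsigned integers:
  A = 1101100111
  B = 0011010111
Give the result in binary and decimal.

Apply ^ to each column (1 where bits differ):
  1101100111
^ 0011010111
------------
  1110110000

Answer: 1110110000 (944)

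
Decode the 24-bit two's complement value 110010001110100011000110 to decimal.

MSB is 1, so the value is negative. Find the magnitude:
1. Invert bits:  001101110001011100111001
2. Add 1:        001101110001011100111010  = 3610426
3. Apply sign:   -3610426

Answer: -3610426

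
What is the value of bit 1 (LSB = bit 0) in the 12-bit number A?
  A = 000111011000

Bit 1 is the 2nd from the right.
  000111011000
            ^
That bit is 0.

Answer: 0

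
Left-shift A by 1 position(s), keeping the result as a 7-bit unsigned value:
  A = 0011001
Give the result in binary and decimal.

Shift left by 1: drop the top 1 bit(s), append 1 zero(s) on the right.
  0011001  ->  discard [0], keep [011001], append 0
= 0110010

Answer: 0110010 (50)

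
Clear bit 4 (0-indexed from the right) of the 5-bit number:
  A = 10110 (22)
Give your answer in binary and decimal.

Mask = ~(1 << 4) = 01111
Bit 4 of A is 1, so AND-ing with the mask clears it to 0.
  10110
& 01111
-------
  00110

Answer: 00110 (6)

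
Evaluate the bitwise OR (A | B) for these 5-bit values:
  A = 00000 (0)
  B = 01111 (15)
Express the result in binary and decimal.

Apply | to each column (1 where either bit is 1):
  00000
| 01111
-------
  01111

Answer: 01111 (15)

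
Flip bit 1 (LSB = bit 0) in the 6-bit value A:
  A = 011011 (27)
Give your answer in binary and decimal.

Mask = 1 << 1 = 000010
Bit 1 of A is 1; XOR with the mask flips it to 0.
  011011
^ 000010
--------
  011001

Answer: 011001 (25)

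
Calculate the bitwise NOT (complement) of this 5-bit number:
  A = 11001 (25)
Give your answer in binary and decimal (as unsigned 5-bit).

Flip each bit (0->1, 1->0):
  11001
  00110

Answer: 00110 (6)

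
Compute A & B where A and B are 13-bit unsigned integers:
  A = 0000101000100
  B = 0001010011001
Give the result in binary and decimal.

Apply & to each column (1 only where both bits are 1):
  0000101000100
& 0001010011001
---------------
  0000000000000

Answer: 0000000000000 (0)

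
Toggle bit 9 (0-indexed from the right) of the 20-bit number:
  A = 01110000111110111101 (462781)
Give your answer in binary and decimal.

Mask = 1 << 9 = 00000000001000000000
Bit 9 of A is 1; XOR with the mask flips it to 0.
  01110000111110111101
^ 00000000001000000000
----------------------
  01110000110110111101

Answer: 01110000110110111101 (462269)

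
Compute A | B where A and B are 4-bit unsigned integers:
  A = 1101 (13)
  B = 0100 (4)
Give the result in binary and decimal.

Apply | to each column (1 where either bit is 1):
  1101
| 0100
------
  1101

Answer: 1101 (13)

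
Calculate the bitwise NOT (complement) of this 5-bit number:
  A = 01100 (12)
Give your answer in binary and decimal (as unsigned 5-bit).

Flip each bit (0->1, 1->0):
  01100
  10011

Answer: 10011 (19)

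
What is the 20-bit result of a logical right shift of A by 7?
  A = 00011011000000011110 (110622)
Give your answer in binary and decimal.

Logical shift right by 7: drop the bottom 7 bit(s), prepend 7 zero(s) on the left.
  00011011000000011110  ->  keep [0001101100000], discard [0011110], prepend 0000000
= 00000000001101100000

Answer: 00000000001101100000 (864)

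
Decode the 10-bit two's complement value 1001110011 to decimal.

MSB is 1, so the value is negative. Find the magnitude:
1. Invert bits:  0110001100
2. Add 1:        0110001101  = 397
3. Apply sign:   -397

Answer: -397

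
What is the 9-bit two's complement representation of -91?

1. Binary of +91:  001011011
2. Invert bits:     110100100
3. Add 1:           110100101

Answer: 110100101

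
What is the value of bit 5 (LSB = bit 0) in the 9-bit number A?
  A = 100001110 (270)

Bit 5 is the 6th from the right.
  100001110
     ^
That bit is 0.

Answer: 0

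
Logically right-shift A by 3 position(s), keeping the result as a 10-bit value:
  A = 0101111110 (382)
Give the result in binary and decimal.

Logical shift right by 3: drop the bottom 3 bit(s), prepend 3 zero(s) on the left.
  0101111110  ->  keep [0101111], discard [110], prepend 000
= 0000101111

Answer: 0000101111 (47)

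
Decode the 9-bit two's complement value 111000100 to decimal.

MSB is 1, so the value is negative. Find the magnitude:
1. Invert bits:  000111011
2. Add 1:        000111100  = 60
3. Apply sign:   -60

Answer: -60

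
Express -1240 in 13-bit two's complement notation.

1. Binary of +1240:  0010011011000
2. Invert bits:     1101100100111
3. Add 1:           1101100101000

Answer: 1101100101000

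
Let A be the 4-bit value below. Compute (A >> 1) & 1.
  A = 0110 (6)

Bit 1 is the 2nd from the right.
  0110
    ^
That bit is 1.

Answer: 1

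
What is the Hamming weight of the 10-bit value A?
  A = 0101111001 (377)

0101111001
1-bits at positions (from bit 0 = LSB): 0, 3, 4, 5, 6, 8
Count = 6

Answer: 6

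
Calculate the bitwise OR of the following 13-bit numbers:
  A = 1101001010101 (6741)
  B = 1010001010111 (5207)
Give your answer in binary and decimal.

Apply | to each column (1 where either bit is 1):
  1101001010101
| 1010001010111
---------------
  1111001010111

Answer: 1111001010111 (7767)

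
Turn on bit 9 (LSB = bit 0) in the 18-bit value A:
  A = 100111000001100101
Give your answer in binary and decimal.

Mask = 1 << 9 = 000000001000000000
Bit 9 of A is 0, so OR-ing with the mask flips it to 1.
  100111000001100101
| 000000001000000000
--------------------
  100111001001100101

Answer: 100111001001100101 (160357)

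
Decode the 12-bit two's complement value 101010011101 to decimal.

MSB is 1, so the value is negative. Find the magnitude:
1. Invert bits:  010101100010
2. Add 1:        010101100011  = 1379
3. Apply sign:   -1379

Answer: -1379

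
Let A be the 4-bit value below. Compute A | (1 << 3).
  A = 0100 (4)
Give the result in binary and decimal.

Mask = 1 << 3 = 1000
Bit 3 of A is 0, so OR-ing with the mask flips it to 1.
  0100
| 1000
------
  1100

Answer: 1100 (12)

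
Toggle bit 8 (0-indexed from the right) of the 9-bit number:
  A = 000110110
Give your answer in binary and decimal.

Mask = 1 << 8 = 100000000
Bit 8 of A is 0; XOR with the mask flips it to 1.
  000110110
^ 100000000
-----------
  100110110

Answer: 100110110 (310)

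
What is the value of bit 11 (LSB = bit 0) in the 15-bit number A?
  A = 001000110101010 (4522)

Bit 11 is the 12th from the right.
  001000110101010
     ^
That bit is 0.

Answer: 0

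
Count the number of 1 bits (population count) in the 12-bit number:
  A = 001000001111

001000001111
1-bits at positions (from bit 0 = LSB): 0, 1, 2, 3, 9
Count = 5

Answer: 5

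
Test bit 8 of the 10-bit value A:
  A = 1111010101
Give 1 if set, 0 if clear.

Bit 8 is the 9th from the right.
  1111010101
   ^
That bit is 1.

Answer: 1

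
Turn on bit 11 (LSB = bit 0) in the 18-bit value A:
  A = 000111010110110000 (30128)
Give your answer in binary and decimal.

Mask = 1 << 11 = 000000100000000000
Bit 11 of A is 0, so OR-ing with the mask flips it to 1.
  000111010110110000
| 000000100000000000
--------------------
  000111110110110000

Answer: 000111110110110000 (32176)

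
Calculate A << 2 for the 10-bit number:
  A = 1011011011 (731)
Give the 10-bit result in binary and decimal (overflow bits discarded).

Shift left by 2: drop the top 2 bit(s), append 2 zero(s) on the right.
  1011011011  ->  discard [10], keep [11011011], append 00
= 1101101100

Answer: 1101101100 (876)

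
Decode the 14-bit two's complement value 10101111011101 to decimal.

MSB is 1, so the value is negative. Find the magnitude:
1. Invert bits:  01010000100010
2. Add 1:        01010000100011  = 5155
3. Apply sign:   -5155

Answer: -5155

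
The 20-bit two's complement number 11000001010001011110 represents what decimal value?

MSB is 1, so the value is negative. Find the magnitude:
1. Invert bits:  00111110101110100001
2. Add 1:        00111110101110100010  = 256930
3. Apply sign:   -256930

Answer: -256930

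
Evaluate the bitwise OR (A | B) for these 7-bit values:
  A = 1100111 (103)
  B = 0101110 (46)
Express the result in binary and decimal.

Apply | to each column (1 where either bit is 1):
  1100111
| 0101110
---------
  1101111

Answer: 1101111 (111)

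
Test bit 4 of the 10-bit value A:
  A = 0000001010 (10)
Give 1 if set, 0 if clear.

Bit 4 is the 5th from the right.
  0000001010
       ^
That bit is 0.

Answer: 0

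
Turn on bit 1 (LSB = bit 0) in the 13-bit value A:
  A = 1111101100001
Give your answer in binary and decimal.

Mask = 1 << 1 = 0000000000010
Bit 1 of A is 0, so OR-ing with the mask flips it to 1.
  1111101100001
| 0000000000010
---------------
  1111101100011

Answer: 1111101100011 (8035)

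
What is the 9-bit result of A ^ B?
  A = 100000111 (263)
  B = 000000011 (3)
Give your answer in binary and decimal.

Apply ^ to each column (1 where bits differ):
  100000111
^ 000000011
-----------
  100000100

Answer: 100000100 (260)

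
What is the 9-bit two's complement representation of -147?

1. Binary of +147:  010010011
2. Invert bits:     101101100
3. Add 1:           101101101

Answer: 101101101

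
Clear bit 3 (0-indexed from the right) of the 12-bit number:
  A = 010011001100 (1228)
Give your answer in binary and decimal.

Mask = ~(1 << 3) = 111111110111
Bit 3 of A is 1, so AND-ing with the mask clears it to 0.
  010011001100
& 111111110111
--------------
  010011000100

Answer: 010011000100 (1220)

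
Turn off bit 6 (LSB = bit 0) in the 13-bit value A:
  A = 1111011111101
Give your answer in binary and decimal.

Mask = ~(1 << 6) = 1111110111111
Bit 6 of A is 1, so AND-ing with the mask clears it to 0.
  1111011111101
& 1111110111111
---------------
  1111010111101

Answer: 1111010111101 (7869)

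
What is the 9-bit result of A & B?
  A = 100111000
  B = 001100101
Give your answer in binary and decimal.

Apply & to each column (1 only where both bits are 1):
  100111000
& 001100101
-----------
  000100000

Answer: 000100000 (32)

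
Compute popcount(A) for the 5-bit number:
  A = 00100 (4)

00100
1-bits at positions (from bit 0 = LSB): 2
Count = 1

Answer: 1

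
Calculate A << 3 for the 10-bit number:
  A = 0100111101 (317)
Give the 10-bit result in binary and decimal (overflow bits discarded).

Shift left by 3: drop the top 3 bit(s), append 3 zero(s) on the right.
  0100111101  ->  discard [010], keep [0111101], append 000
= 0111101000

Answer: 0111101000 (488)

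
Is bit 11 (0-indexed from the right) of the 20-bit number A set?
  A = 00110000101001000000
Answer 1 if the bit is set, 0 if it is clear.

Bit 11 is the 12th from the right.
  00110000101001000000
          ^
That bit is 1.

Answer: 1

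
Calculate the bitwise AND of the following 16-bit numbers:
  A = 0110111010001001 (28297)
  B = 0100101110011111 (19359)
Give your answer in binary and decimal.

Apply & to each column (1 only where both bits are 1):
  0110111010001001
& 0100101110011111
------------------
  0100101010001001

Answer: 0100101010001001 (19081)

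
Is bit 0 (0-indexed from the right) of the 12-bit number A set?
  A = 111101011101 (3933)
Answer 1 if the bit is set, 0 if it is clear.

Bit 0 is the 1st from the right.
  111101011101
             ^
That bit is 1.

Answer: 1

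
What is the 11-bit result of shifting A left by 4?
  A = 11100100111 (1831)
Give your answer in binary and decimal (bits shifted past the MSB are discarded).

Shift left by 4: drop the top 4 bit(s), append 4 zero(s) on the right.
  11100100111  ->  discard [1110], keep [0100111], append 0000
= 01001110000

Answer: 01001110000 (624)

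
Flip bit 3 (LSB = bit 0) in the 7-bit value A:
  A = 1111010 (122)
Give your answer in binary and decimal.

Mask = 1 << 3 = 0001000
Bit 3 of A is 1; XOR with the mask flips it to 0.
  1111010
^ 0001000
---------
  1110010

Answer: 1110010 (114)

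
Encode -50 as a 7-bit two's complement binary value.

1. Binary of +50:  0110010
2. Invert bits:     1001101
3. Add 1:           1001110

Answer: 1001110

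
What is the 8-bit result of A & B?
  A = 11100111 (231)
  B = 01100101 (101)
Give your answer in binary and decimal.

Apply & to each column (1 only where both bits are 1):
  11100111
& 01100101
----------
  01100101

Answer: 01100101 (101)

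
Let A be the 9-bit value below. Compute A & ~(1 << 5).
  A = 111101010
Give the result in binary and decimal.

Mask = ~(1 << 5) = 111011111
Bit 5 of A is 1, so AND-ing with the mask clears it to 0.
  111101010
& 111011111
-----------
  111001010

Answer: 111001010 (458)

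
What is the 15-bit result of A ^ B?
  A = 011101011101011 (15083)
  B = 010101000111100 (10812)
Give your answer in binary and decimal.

Apply ^ to each column (1 where bits differ):
  011101011101011
^ 010101000111100
-----------------
  001000011010111

Answer: 001000011010111 (4311)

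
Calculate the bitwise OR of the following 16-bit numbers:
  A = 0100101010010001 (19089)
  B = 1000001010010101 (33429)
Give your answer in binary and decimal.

Apply | to each column (1 where either bit is 1):
  0100101010010001
| 1000001010010101
------------------
  1100101010010101

Answer: 1100101010010101 (51861)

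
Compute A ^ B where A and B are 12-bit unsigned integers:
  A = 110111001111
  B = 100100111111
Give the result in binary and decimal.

Apply ^ to each column (1 where bits differ):
  110111001111
^ 100100111111
--------------
  010011110000

Answer: 010011110000 (1264)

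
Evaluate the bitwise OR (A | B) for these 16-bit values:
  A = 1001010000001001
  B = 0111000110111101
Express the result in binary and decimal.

Apply | to each column (1 where either bit is 1):
  1001010000001001
| 0111000110111101
------------------
  1111010110111101

Answer: 1111010110111101 (62909)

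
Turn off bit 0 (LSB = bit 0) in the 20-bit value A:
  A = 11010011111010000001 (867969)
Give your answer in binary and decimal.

Mask = ~(1 << 0) = 11111111111111111110
Bit 0 of A is 1, so AND-ing with the mask clears it to 0.
  11010011111010000001
& 11111111111111111110
----------------------
  11010011111010000000

Answer: 11010011111010000000 (867968)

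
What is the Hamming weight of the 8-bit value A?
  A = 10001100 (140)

10001100
1-bits at positions (from bit 0 = LSB): 2, 3, 7
Count = 3

Answer: 3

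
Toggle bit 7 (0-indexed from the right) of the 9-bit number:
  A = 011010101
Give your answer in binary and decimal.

Mask = 1 << 7 = 010000000
Bit 7 of A is 1; XOR with the mask flips it to 0.
  011010101
^ 010000000
-----------
  001010101

Answer: 001010101 (85)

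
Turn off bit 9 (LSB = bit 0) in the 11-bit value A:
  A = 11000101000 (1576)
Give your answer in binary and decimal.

Mask = ~(1 << 9) = 10111111111
Bit 9 of A is 1, so AND-ing with the mask clears it to 0.
  11000101000
& 10111111111
-------------
  10000101000

Answer: 10000101000 (1064)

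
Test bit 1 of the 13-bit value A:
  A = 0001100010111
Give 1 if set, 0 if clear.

Bit 1 is the 2nd from the right.
  0001100010111
             ^
That bit is 1.

Answer: 1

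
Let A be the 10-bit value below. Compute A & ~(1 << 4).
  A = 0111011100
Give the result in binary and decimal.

Mask = ~(1 << 4) = 1111101111
Bit 4 of A is 1, so AND-ing with the mask clears it to 0.
  0111011100
& 1111101111
------------
  0111001100

Answer: 0111001100 (460)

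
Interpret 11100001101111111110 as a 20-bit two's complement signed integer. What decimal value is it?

MSB is 1, so the value is negative. Find the magnitude:
1. Invert bits:  00011110010000000001
2. Add 1:        00011110010000000010  = 123906
3. Apply sign:   -123906

Answer: -123906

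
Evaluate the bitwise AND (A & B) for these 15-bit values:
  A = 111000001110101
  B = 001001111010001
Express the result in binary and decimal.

Apply & to each column (1 only where both bits are 1):
  111000001110101
& 001001111010001
-----------------
  001000001010001

Answer: 001000001010001 (4177)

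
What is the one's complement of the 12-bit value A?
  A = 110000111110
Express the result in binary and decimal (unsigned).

Flip each bit (0->1, 1->0):
  110000111110
  001111000001

Answer: 001111000001 (961)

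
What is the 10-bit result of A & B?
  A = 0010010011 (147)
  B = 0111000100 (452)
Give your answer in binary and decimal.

Apply & to each column (1 only where both bits are 1):
  0010010011
& 0111000100
------------
  0010000000

Answer: 0010000000 (128)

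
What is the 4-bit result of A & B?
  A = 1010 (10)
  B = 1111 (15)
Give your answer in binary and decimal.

Apply & to each column (1 only where both bits are 1):
  1010
& 1111
------
  1010

Answer: 1010 (10)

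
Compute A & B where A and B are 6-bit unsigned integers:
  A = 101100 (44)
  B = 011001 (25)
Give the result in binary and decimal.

Apply & to each column (1 only where both bits are 1):
  101100
& 011001
--------
  001000

Answer: 001000 (8)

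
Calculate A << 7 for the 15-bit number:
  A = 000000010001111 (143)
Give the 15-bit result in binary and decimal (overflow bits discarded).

Shift left by 7: drop the top 7 bit(s), append 7 zero(s) on the right.
  000000010001111  ->  discard [0000000], keep [10001111], append 0000000
= 100011110000000

Answer: 100011110000000 (18304)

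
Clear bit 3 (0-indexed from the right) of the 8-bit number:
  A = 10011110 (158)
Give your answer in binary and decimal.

Mask = ~(1 << 3) = 11110111
Bit 3 of A is 1, so AND-ing with the mask clears it to 0.
  10011110
& 11110111
----------
  10010110

Answer: 10010110 (150)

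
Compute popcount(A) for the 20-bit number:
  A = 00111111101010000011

00111111101010000011
1-bits at positions (from bit 0 = LSB): 0, 1, 7, 9, 11, 12, 13, 14, 15, 16, 17
Count = 11

Answer: 11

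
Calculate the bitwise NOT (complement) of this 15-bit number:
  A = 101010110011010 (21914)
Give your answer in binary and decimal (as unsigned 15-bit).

Flip each bit (0->1, 1->0):
  101010110011010
  010101001100101

Answer: 010101001100101 (10853)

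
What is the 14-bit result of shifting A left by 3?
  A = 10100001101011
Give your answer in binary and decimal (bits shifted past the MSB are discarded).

Shift left by 3: drop the top 3 bit(s), append 3 zero(s) on the right.
  10100001101011  ->  discard [101], keep [00001101011], append 000
= 00001101011000

Answer: 00001101011000 (856)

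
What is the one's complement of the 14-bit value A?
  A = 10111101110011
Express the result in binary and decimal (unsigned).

Flip each bit (0->1, 1->0):
  10111101110011
  01000010001100

Answer: 01000010001100 (4236)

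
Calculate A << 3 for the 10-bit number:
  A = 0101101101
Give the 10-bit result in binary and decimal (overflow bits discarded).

Shift left by 3: drop the top 3 bit(s), append 3 zero(s) on the right.
  0101101101  ->  discard [010], keep [1101101], append 000
= 1101101000

Answer: 1101101000 (872)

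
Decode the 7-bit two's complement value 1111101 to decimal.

MSB is 1, so the value is negative. Find the magnitude:
1. Invert bits:  0000010
2. Add 1:        0000011  = 3
3. Apply sign:   -3

Answer: -3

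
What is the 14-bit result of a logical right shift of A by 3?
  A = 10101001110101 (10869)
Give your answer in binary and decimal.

Logical shift right by 3: drop the bottom 3 bit(s), prepend 3 zero(s) on the left.
  10101001110101  ->  keep [10101001110], discard [101], prepend 000
= 00010101001110

Answer: 00010101001110 (1358)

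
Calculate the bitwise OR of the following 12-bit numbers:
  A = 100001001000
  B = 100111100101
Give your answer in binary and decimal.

Apply | to each column (1 where either bit is 1):
  100001001000
| 100111100101
--------------
  100111101101

Answer: 100111101101 (2541)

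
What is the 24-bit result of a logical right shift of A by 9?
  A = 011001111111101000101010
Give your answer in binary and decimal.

Logical shift right by 9: drop the bottom 9 bit(s), prepend 9 zero(s) on the left.
  011001111111101000101010  ->  keep [011001111111101], discard [000101010], prepend 000000000
= 000000000011001111111101

Answer: 000000000011001111111101 (13309)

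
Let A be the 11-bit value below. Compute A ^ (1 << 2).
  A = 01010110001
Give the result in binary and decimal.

Mask = 1 << 2 = 00000000100
Bit 2 of A is 0; XOR with the mask flips it to 1.
  01010110001
^ 00000000100
-------------
  01010110101

Answer: 01010110101 (693)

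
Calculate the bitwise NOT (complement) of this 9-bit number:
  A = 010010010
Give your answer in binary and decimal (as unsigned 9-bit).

Flip each bit (0->1, 1->0):
  010010010
  101101101

Answer: 101101101 (365)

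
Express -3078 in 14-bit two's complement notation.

1. Binary of +3078:  00110000000110
2. Invert bits:     11001111111001
3. Add 1:           11001111111010

Answer: 11001111111010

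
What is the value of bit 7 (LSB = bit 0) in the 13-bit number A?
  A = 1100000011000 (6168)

Bit 7 is the 8th from the right.
  1100000011000
       ^
That bit is 0.

Answer: 0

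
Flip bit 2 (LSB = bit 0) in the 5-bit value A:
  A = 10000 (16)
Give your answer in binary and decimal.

Mask = 1 << 2 = 00100
Bit 2 of A is 0; XOR with the mask flips it to 1.
  10000
^ 00100
-------
  10100

Answer: 10100 (20)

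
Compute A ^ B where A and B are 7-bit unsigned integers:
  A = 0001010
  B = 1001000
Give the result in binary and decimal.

Apply ^ to each column (1 where bits differ):
  0001010
^ 1001000
---------
  1000010

Answer: 1000010 (66)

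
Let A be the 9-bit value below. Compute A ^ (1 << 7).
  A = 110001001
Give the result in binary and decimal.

Mask = 1 << 7 = 010000000
Bit 7 of A is 1; XOR with the mask flips it to 0.
  110001001
^ 010000000
-----------
  100001001

Answer: 100001001 (265)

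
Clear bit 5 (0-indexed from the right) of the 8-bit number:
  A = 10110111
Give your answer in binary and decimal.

Mask = ~(1 << 5) = 11011111
Bit 5 of A is 1, so AND-ing with the mask clears it to 0.
  10110111
& 11011111
----------
  10010111

Answer: 10010111 (151)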